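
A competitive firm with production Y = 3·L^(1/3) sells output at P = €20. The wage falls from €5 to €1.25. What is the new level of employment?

L* = 64

From P·MP_L = w with MP_L = L^(-2/3), the labor demand is L(w) = (20/w)^(3/2).
At w = 5: L = 8. At w = 1.25: L = 64.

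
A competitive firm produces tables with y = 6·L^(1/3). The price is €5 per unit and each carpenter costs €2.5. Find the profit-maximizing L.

L* = 8

MP_L = (1/3)·6·L^(-2/3) = 2·L^(-2/3).
Profit maximization for a price taker requires P·MP_L = w: 5·2·L^(-2/3) = 2.5.
So L^(-2/3) = 0.25, which gives L = 8.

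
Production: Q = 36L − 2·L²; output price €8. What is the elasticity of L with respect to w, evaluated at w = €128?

From P·MP_L = w with MP_L = 36 − 4L, labor demand is L(w) = (36 − w/8)/4.
dL/dw = −1/(32) = -0.03125.
At w = 128, L = 5, so ε = (dL/dw)·(w/L) = (-0.03125)·(128/5) = -0.8.

ε = -0.8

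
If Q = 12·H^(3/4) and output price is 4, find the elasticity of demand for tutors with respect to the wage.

ε = -4

MP_H = (3/4)·12·H^(-1/4), so P·MP_H = w gives 36·H^(-1/4) = w.
Solving, H(w) = (36/w)^(4). This is a constant-elasticity form: H ∝ w^(−4), so ε = −4.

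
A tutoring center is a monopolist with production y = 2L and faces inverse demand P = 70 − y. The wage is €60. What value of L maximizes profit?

L* = 10

Marginal revenue from the inverse demand is MR = 70 − 2y.
The marginal product is MP_L = 2.
A monopolist hires until marginal revenue product equals the wage: MR·MP_L = w.
(70 − 4L)·2 = 60, so L = 10.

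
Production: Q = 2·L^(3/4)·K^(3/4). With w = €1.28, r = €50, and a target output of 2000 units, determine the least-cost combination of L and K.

Cost minimization requires the marginal rate of technical substitution to equal the input-price ratio: MP_L/MP_K = w/r.
Here MP_L/MP_K = (3/4)·(K/L)/(3/4) = (K/L). Setting this equal to 1.28/50 = 0.0256 gives K = 0.0256L.
Substituting into Q = 2000: 2·L^(3/4)·(0.0256L)^(3/4) = 2000.
Solving, L = 625 and K = 16.

L* = 625, K* = 16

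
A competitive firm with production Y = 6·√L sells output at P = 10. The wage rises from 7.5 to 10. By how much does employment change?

ΔL = -7

From P·MP_L = w with MP_L = 3·L^(-1/2), the labor demand is L(w) = (30/w)^(2).
At w = 7.5: L = 16. At w = 10: L = 9.
ΔL = 9 − 16 = -7.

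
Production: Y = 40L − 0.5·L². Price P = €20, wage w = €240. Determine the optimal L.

The marginal product of L is MP_L = 40 − L.
A price-taking firm hires until the value of the marginal product equals the wage: P·MP_L = w, so 20·(40 − L) = 240.
Then 40 − L = 12, giving L = 28.

L* = 28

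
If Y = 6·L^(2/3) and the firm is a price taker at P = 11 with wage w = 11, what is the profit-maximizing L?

MP_L = (2/3)·6·L^(-1/3) = 4·L^(-1/3).
Profit maximization for a price taker requires P·MP_L = w: 11·4·L^(-1/3) = 11.
So L^(-1/3) = 0.25, which gives L = 64.

L* = 64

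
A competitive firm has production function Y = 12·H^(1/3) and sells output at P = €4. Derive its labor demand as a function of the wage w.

MP_H = (1/3)·12·H^(-2/3) = 4·H^(-2/3).
Setting P·MP_H = w: 16·H^(-2/3) = w.
Solving for H: H^(-2/3) = w/16, so H = (16/w)^(3/2).

H(w) = (16/w)^(3/2)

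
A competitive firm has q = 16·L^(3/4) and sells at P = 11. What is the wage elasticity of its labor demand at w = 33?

MP_L = (3/4)·16·L^(-1/4), so P·MP_L = w gives 132·L^(-1/4) = w.
Solving, L(w) = (132/w)^(4). This is a constant-elasticity form: L ∝ w^(−4), so ε = −4.

ε = -4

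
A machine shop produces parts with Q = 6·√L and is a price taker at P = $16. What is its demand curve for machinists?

L(w) = 2304/w²

MP_L = (1/2)·6·L^(-1/2) = 3·L^(-1/2).
Setting P·MP_L = w: 48·L^(-1/2) = w.
Solving for L: L^(-1/2) = w/48, so L = (48/w)^(2).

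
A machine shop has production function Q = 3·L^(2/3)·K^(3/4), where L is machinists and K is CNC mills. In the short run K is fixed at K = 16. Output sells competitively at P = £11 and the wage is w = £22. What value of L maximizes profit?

With K = 16, MP_L = (2/3)·3·L^(-1/3)·16^(3/4) = 16·L^(-1/3).
Profit maximization for a price taker requires P·MP_L = w: 11·16·L^(-1/3) = 22.
So L^(-1/3) = 0.125, which gives L = 512.

L* = 512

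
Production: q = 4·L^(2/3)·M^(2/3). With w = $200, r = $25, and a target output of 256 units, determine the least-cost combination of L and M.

Cost minimization requires the marginal rate of technical substitution to equal the input-price ratio: MP_L/MP_M = w/r.
Here MP_L/MP_M = (2/3)·(M/L)/(2/3) = (M/L). Setting this equal to 200/25 = 8 gives M = 8L.
Substituting into q = 256: 4·L^(2/3)·(8L)^(2/3) = 256.
Solving, L = 8 and M = 64.

L* = 8, M* = 64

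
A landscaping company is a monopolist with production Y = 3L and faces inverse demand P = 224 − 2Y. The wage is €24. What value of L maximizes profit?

Marginal revenue from the inverse demand is MR = 224 − 4Y.
The marginal product is MP_L = 3.
A monopolist hires until marginal revenue product equals the wage: MR·MP_L = w.
(224 − 12L)·3 = 24, so L = 18.

L* = 18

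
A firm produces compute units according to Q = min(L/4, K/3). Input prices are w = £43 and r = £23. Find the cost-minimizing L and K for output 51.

L* = 204, K* = 153

With a fixed-proportions technology, the cost-minimizing bundle uses no slack in either input: L/4 = K/3 = Q.
So L = 4·51 = 204 and K = 3·51 = 153.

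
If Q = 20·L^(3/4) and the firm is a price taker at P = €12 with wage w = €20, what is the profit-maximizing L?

MP_L = (3/4)·20·L^(-1/4) = 15·L^(-1/4).
Profit maximization for a price taker requires P·MP_L = w: 12·15·L^(-1/4) = 20.
So L^(-1/4) = 1/9, which gives L = 6561.

L* = 6561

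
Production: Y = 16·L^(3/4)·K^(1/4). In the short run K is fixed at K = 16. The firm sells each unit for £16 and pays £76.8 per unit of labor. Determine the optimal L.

With K = 16, MP_L = (3/4)·16·L^(-1/4)·16^(1/4) = 24·L^(-1/4).
Profit maximization for a price taker requires P·MP_L = w: 16·24·L^(-1/4) = 76.8.
So L^(-1/4) = 0.2, which gives L = 625.

L* = 625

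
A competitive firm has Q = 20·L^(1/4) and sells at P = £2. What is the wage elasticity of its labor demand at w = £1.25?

ε = -4/3

MP_L = (1/4)·20·L^(-3/4), so P·MP_L = w gives 10·L^(-3/4) = w.
Solving, L(w) = (10/w)^(4/3). This is a constant-elasticity form: L ∝ w^(−4/3), so ε = −4/3.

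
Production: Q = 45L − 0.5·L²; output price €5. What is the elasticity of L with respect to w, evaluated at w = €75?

ε = -0.5

From P·MP_L = w with MP_L = 45 − L, labor demand is L(w) = 45 − w/5.
dL/dw = −1/(5) = -0.2.
At w = 75, L = 30, so ε = (dL/dw)·(w/L) = (-0.2)·(75/30) = -0.5.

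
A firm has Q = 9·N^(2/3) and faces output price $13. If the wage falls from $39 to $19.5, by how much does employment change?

From P·MP_N = w with MP_N = 6·N^(-1/3), the labor demand is N(w) = (78/w)^(3).
At w = 39: N = 8. At w = 19.5: N = 64.
ΔN = 64 − 8 = 56.

ΔN = 56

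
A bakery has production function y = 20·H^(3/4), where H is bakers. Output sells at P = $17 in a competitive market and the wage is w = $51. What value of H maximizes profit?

H* = 625

MP_H = (3/4)·20·H^(-1/4) = 15·H^(-1/4).
Profit maximization for a price taker requires P·MP_H = w: 17·15·H^(-1/4) = 51.
So H^(-1/4) = 0.2, which gives H = 625.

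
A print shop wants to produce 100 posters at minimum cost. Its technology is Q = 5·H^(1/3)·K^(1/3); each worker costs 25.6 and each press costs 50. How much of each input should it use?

Cost minimization requires the marginal rate of technical substitution to equal the input-price ratio: MP_H/MP_K = w/r.
Here MP_H/MP_K = (1/3)·(K/H)/(1/3) = (K/H). Setting this equal to 25.6/50 = 0.512 gives K = 0.512H.
Substituting into Q = 100: 5·H^(1/3)·(0.512H)^(1/3) = 100.
Solving, H = 125 and K = 64.

H* = 125, K* = 64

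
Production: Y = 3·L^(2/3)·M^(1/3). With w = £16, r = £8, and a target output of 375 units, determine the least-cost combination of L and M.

L* = 125, M* = 125

Cost minimization requires the marginal rate of technical substitution to equal the input-price ratio: MP_L/MP_M = w/r.
Here MP_L/MP_M = (2/3)·(M/L)/(1/3) = 2·(M/L). Setting this equal to 16/8 = 2 gives M = L.
Substituting into Y = 375: 3·L^(2/3)·(L)^(1/3) = 375.
Solving, L = 125 and M = 125.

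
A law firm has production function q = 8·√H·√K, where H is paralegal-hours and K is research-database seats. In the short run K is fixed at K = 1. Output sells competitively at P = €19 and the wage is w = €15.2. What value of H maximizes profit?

H* = 25

With K = 1, MP_H = (1/2)·8·H^(-1/2)·1^(1/2) = 4·H^(-1/2).
Profit maximization for a price taker requires P·MP_H = w: 19·4·H^(-1/2) = 15.2.
So H^(-1/2) = 0.2, which gives H = 25.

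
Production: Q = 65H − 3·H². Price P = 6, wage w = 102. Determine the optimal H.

H* = 8

The marginal product of H is MP_H = 65 − 6H.
A price-taking firm hires until the value of the marginal product equals the wage: P·MP_H = w, so 6·(65 − 6H) = 102.
Then 65 − 6H = 17, giving H = 8.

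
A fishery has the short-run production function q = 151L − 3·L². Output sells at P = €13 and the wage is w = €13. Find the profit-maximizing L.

The marginal product of L is MP_L = 151 − 6L.
A price-taking firm hires until the value of the marginal product equals the wage: P·MP_L = w, so 13·(151 − 6L) = 13.
Then 151 − 6L = 1, giving L = 25.

L* = 25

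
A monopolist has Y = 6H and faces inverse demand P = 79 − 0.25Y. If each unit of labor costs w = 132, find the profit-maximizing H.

Marginal revenue from the inverse demand is MR = 79 − 0.5Y.
The marginal product is MP_H = 6.
A monopolist hires until marginal revenue product equals the wage: MR·MP_H = w.
(79 − 3H)·6 = 132, so H = 19.

H* = 19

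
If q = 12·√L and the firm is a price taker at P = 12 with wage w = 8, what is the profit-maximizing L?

L* = 81

MP_L = (1/2)·12·L^(-1/2) = 6·L^(-1/2).
Profit maximization for a price taker requires P·MP_L = w: 12·6·L^(-1/2) = 8.
So L^(-1/2) = 1/9, which gives L = 81.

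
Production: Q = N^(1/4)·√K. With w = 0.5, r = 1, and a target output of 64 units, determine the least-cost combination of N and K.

Cost minimization requires the marginal rate of technical substitution to equal the input-price ratio: MP_N/MP_K = w/r.
Here MP_N/MP_K = (1/4)·(K/N)/(1/2) = 0.5·(K/N). Setting this equal to 0.5/1 = 0.5 gives K = N.
Substituting into Q = 64: N^(1/4)·(N)^(1/2) = 64.
Solving, N = 256 and K = 256.

N* = 256, K* = 256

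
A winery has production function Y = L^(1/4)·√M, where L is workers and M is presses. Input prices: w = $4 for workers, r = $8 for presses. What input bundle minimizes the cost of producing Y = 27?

Cost minimization requires the marginal rate of technical substitution to equal the input-price ratio: MP_L/MP_M = w/r.
Here MP_L/MP_M = (1/4)·(M/L)/(1/2) = 0.5·(M/L). Setting this equal to 4/8 = 0.5 gives M = L.
Substituting into Y = 27: L^(1/4)·(L)^(1/2) = 27.
Solving, L = 81 and M = 81.

L* = 81, M* = 81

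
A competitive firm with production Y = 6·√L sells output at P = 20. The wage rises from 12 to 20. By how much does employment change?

ΔL = -16

From P·MP_L = w with MP_L = 3·L^(-1/2), the labor demand is L(w) = (60/w)^(2).
At w = 12: L = 25. At w = 20: L = 9.
ΔL = 9 − 25 = -16.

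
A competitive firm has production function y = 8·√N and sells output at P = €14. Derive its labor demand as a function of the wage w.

N(w) = 3136/w²

MP_N = (1/2)·8·N^(-1/2) = 4·N^(-1/2).
Setting P·MP_N = w: 56·N^(-1/2) = w.
Solving for N: N^(-1/2) = w/56, so N = (56/w)^(2).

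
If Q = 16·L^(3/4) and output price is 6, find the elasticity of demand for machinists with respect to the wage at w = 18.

ε = -4

MP_L = (3/4)·16·L^(-1/4), so P·MP_L = w gives 72·L^(-1/4) = w.
Solving, L(w) = (72/w)^(4). This is a constant-elasticity form: L ∝ w^(−4), so ε = −4.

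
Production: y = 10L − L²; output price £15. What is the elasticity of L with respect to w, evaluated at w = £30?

From P·MP_L = w with MP_L = 10 − 2L, labor demand is L(w) = (10 − w/15)/2.
dL/dw = −1/(30) = -1/30.
At w = 30, L = 4, so ε = (dL/dw)·(w/L) = (-1/30)·(30/4) = -0.25.

ε = -0.25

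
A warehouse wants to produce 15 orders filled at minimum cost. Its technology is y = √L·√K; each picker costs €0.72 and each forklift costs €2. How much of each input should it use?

L* = 25, K* = 9

Cost minimization requires the marginal rate of technical substitution to equal the input-price ratio: MP_L/MP_K = w/r.
Here MP_L/MP_K = (1/2)·(K/L)/(1/2) = (K/L). Setting this equal to 0.72/2 = 0.36 gives K = 0.36L.
Substituting into y = 15: L^(1/2)·(0.36L)^(1/2) = 15.
Solving, L = 25 and K = 9.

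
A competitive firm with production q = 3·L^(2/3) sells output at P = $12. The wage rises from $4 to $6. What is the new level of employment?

L* = 64

From P·MP_L = w with MP_L = 2·L^(-1/3), the labor demand is L(w) = (24/w)^(3).
At w = 4: L = 216. At w = 6: L = 64.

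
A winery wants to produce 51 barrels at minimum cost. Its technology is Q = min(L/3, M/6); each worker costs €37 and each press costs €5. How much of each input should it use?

With a fixed-proportions technology, the cost-minimizing bundle uses no slack in either input: L/3 = M/6 = Q.
So L = 3·51 = 153 and M = 6·51 = 306.

L* = 153, M* = 306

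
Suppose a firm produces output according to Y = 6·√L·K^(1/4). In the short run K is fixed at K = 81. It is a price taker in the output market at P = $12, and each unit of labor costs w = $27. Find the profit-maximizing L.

With K = 81, MP_L = (1/2)·6·L^(-1/2)·81^(1/4) = 9·L^(-1/2).
Profit maximization for a price taker requires P·MP_L = w: 12·9·L^(-1/2) = 27.
So L^(-1/2) = 0.25, which gives L = 16.

L* = 16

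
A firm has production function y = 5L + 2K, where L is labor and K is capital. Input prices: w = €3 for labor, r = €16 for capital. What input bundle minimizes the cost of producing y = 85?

L* = 17, K* = 0

The inputs are perfect substitutes, so the firm uses whichever has the lower cost per unit of output.
Cost per unit of output via L is w/5 = 0.6; via K it is r/2 = 8. L is cheaper.
Producing y = 85 with L alone: L = 17, K = 0.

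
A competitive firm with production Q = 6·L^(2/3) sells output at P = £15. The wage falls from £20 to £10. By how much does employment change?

ΔL = 189

From P·MP_L = w with MP_L = 4·L^(-1/3), the labor demand is L(w) = (60/w)^(3).
At w = 20: L = 27. At w = 10: L = 216.
ΔL = 216 − 27 = 189.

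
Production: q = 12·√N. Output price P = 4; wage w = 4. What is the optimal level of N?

N* = 36

MP_N = (1/2)·12·N^(-1/2) = 6·N^(-1/2).
Profit maximization for a price taker requires P·MP_N = w: 4·6·N^(-1/2) = 4.
So N^(-1/2) = 1/6, which gives N = 36.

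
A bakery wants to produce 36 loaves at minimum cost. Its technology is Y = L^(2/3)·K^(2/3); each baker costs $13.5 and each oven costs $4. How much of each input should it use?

L* = 8, K* = 27

Cost minimization requires the marginal rate of technical substitution to equal the input-price ratio: MP_L/MP_K = w/r.
Here MP_L/MP_K = (2/3)·(K/L)/(2/3) = (K/L). Setting this equal to 13.5/4 = 3.375 gives K = 3.375L.
Substituting into Y = 36: L^(2/3)·(3.375L)^(2/3) = 36.
Solving, L = 8 and K = 27.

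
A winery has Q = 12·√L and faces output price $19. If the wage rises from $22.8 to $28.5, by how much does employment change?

From P·MP_L = w with MP_L = 6·L^(-1/2), the labor demand is L(w) = (114/w)^(2).
At w = 22.8: L = 25. At w = 28.5: L = 16.
ΔL = 16 − 25 = -9.

ΔL = -9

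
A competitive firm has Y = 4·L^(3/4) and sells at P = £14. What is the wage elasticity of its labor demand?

MP_L = (3/4)·4·L^(-1/4), so P·MP_L = w gives 42·L^(-1/4) = w.
Solving, L(w) = (42/w)^(4). This is a constant-elasticity form: L ∝ w^(−4), so ε = −4.

ε = -4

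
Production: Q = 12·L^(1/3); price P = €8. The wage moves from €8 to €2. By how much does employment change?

From P·MP_L = w with MP_L = 4·L^(-2/3), the labor demand is L(w) = (32/w)^(3/2).
At w = 8: L = 8. At w = 2: L = 64.
ΔL = 64 − 8 = 56.

ΔL = 56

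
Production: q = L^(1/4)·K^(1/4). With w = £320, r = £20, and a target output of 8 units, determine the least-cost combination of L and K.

L* = 16, K* = 256

Cost minimization requires the marginal rate of technical substitution to equal the input-price ratio: MP_L/MP_K = w/r.
Here MP_L/MP_K = (1/4)·(K/L)/(1/4) = (K/L). Setting this equal to 320/20 = 16 gives K = 16L.
Substituting into q = 8: L^(1/4)·(16L)^(1/4) = 8.
Solving, L = 16 and K = 256.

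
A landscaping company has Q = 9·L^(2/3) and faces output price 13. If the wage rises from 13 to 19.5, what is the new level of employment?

From P·MP_L = w with MP_L = 6·L^(-1/3), the labor demand is L(w) = (78/w)^(3).
At w = 13: L = 216. At w = 19.5: L = 64.

L* = 64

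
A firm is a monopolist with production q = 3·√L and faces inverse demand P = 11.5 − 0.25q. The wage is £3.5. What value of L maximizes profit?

L* = 9

Marginal revenue from the inverse demand is MR = 11.5 − 0.5q.
The marginal product is MP_L = 1.5·L^(-1/2).
A monopolist hires until marginal revenue product equals the wage: MR·MP_L = w.
At L, q = 3·√L. Substituting and solving: (11.5 − 1.5·√L)·1.5·L^(-1/2) = 3.5 gives L = 9.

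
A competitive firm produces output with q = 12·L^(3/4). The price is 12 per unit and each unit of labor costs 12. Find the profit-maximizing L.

MP_L = (3/4)·12·L^(-1/4) = 9·L^(-1/4).
Profit maximization for a price taker requires P·MP_L = w: 12·9·L^(-1/4) = 12.
So L^(-1/4) = 1/9, which gives L = 6561.

L* = 6561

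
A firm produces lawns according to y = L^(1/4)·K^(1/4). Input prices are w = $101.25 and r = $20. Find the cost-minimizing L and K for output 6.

L* = 16, K* = 81

Cost minimization requires the marginal rate of technical substitution to equal the input-price ratio: MP_L/MP_K = w/r.
Here MP_L/MP_K = (1/4)·(K/L)/(1/4) = (K/L). Setting this equal to 101.25/20 = 5.0625 gives K = 5.0625L.
Substituting into y = 6: L^(1/4)·(5.0625L)^(1/4) = 6.
Solving, L = 16 and K = 81.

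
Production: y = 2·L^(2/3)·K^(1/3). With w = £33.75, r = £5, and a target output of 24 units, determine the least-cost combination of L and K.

L* = 8, K* = 27

Cost minimization requires the marginal rate of technical substitution to equal the input-price ratio: MP_L/MP_K = w/r.
Here MP_L/MP_K = (2/3)·(K/L)/(1/3) = 2·(K/L). Setting this equal to 33.75/5 = 6.75 gives K = 3.375L.
Substituting into y = 24: 2·L^(2/3)·(3.375L)^(1/3) = 24.
Solving, L = 8 and K = 27.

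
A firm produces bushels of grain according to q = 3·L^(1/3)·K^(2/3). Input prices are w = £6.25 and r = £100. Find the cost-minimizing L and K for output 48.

Cost minimization requires the marginal rate of technical substitution to equal the input-price ratio: MP_L/MP_K = w/r.
Here MP_L/MP_K = (1/3)·(K/L)/(2/3) = 0.5·(K/L). Setting this equal to 6.25/100 = 0.0625 gives K = 0.125L.
Substituting into q = 48: 3·L^(1/3)·(0.125L)^(2/3) = 48.
Solving, L = 64 and K = 8.

L* = 64, K* = 8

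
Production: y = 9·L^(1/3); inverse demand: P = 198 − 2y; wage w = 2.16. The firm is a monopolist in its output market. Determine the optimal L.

Marginal revenue from the inverse demand is MR = 198 − 4y.
The marginal product is MP_L = 3·L^(-2/3).
A monopolist hires until marginal revenue product equals the wage: MR·MP_L = w.
At L, y = 9·L^(1/3). Substituting and solving: (198 − 36·L^(1/3))·3·L^(-2/3) = 2.16 gives L = 125.

L* = 125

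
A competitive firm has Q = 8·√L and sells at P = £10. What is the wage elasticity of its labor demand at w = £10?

MP_L = (1/2)·8·L^(-1/2), so P·MP_L = w gives 40·L^(-1/2) = w.
Solving, L(w) = (40/w)^(2). This is a constant-elasticity form: L ∝ w^(−2), so ε = −2.

ε = -2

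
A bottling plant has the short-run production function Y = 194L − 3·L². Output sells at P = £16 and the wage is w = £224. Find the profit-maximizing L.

The marginal product of L is MP_L = 194 − 6L.
A price-taking firm hires until the value of the marginal product equals the wage: P·MP_L = w, so 16·(194 − 6L) = 224.
Then 194 − 6L = 14, giving L = 30.

L* = 30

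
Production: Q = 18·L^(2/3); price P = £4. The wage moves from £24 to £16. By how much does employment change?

From P·MP_L = w with MP_L = 12·L^(-1/3), the labor demand is L(w) = (48/w)^(3).
At w = 24: L = 8. At w = 16: L = 27.
ΔL = 27 − 8 = 19.

ΔL = 19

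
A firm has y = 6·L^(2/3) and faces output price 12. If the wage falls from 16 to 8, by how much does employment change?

ΔL = 189

From P·MP_L = w with MP_L = 4·L^(-1/3), the labor demand is L(w) = (48/w)^(3).
At w = 16: L = 27. At w = 8: L = 216.
ΔL = 216 − 27 = 189.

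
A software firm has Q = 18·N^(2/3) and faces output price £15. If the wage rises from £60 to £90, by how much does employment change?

From P·MP_N = w with MP_N = 12·N^(-1/3), the labor demand is N(w) = (180/w)^(3).
At w = 60: N = 27. At w = 90: N = 8.
ΔN = 8 − 27 = -19.

ΔN = -19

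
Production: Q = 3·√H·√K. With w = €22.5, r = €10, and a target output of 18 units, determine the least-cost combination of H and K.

H* = 4, K* = 9

Cost minimization requires the marginal rate of technical substitution to equal the input-price ratio: MP_H/MP_K = w/r.
Here MP_H/MP_K = (1/2)·(K/H)/(1/2) = (K/H). Setting this equal to 22.5/10 = 2.25 gives K = 2.25H.
Substituting into Q = 18: 3·H^(1/2)·(2.25H)^(1/2) = 18.
Solving, H = 4 and K = 9.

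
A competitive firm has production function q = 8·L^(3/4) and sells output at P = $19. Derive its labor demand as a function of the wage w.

L(w) = (114/w)^(4)

MP_L = (3/4)·8·L^(-1/4) = 6·L^(-1/4).
Setting P·MP_L = w: 114·L^(-1/4) = w.
Solving for L: L^(-1/4) = w/114, so L = (114/w)^(4).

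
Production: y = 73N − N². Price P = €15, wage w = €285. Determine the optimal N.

The marginal product of N is MP_N = 73 − 2N.
A price-taking firm hires until the value of the marginal product equals the wage: P·MP_N = w, so 15·(73 − 2N) = 285.
Then 73 − 2N = 19, giving N = 27.

N* = 27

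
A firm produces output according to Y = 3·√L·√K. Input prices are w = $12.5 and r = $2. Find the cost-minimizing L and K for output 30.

L* = 4, K* = 25

Cost minimization requires the marginal rate of technical substitution to equal the input-price ratio: MP_L/MP_K = w/r.
Here MP_L/MP_K = (1/2)·(K/L)/(1/2) = (K/L). Setting this equal to 12.5/2 = 6.25 gives K = 6.25L.
Substituting into Y = 30: 3·L^(1/2)·(6.25L)^(1/2) = 30.
Solving, L = 4 and K = 25.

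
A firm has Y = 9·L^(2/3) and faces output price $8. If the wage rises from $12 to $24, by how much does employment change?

From P·MP_L = w with MP_L = 6·L^(-1/3), the labor demand is L(w) = (48/w)^(3).
At w = 12: L = 64. At w = 24: L = 8.
ΔL = 8 − 64 = -56.

ΔL = -56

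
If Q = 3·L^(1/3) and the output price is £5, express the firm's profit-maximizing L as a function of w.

L(w) = (5/w)^(3/2)

MP_L = (1/3)·3·L^(-2/3) = L^(-2/3).
Setting P·MP_L = w: 5·L^(-2/3) = w.
Solving for L: L^(-2/3) = w/5, so L = (5/w)^(3/2).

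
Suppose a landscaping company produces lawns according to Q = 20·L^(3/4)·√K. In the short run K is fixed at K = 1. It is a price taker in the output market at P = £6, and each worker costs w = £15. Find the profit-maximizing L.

L* = 1296

With K = 1, MP_L = (3/4)·20·L^(-1/4)·1^(1/2) = 15·L^(-1/4).
Profit maximization for a price taker requires P·MP_L = w: 6·15·L^(-1/4) = 15.
So L^(-1/4) = 1/6, which gives L = 1296.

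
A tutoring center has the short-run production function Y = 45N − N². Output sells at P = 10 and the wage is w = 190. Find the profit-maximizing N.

N* = 13

The marginal product of N is MP_N = 45 − 2N.
A price-taking firm hires until the value of the marginal product equals the wage: P·MP_N = w, so 10·(45 − 2N) = 190.
Then 45 − 2N = 19, giving N = 13.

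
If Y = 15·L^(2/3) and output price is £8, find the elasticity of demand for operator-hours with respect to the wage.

ε = -3

MP_L = (2/3)·15·L^(-1/3), so P·MP_L = w gives 80·L^(-1/3) = w.
Solving, L(w) = (80/w)^(3). This is a constant-elasticity form: L ∝ w^(−3), so ε = −3.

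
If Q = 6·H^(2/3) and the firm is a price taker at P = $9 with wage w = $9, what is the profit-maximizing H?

MP_H = (2/3)·6·H^(-1/3) = 4·H^(-1/3).
Profit maximization for a price taker requires P·MP_H = w: 9·4·H^(-1/3) = 9.
So H^(-1/3) = 0.25, which gives H = 64.

H* = 64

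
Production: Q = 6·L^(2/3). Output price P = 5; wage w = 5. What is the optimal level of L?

MP_L = (2/3)·6·L^(-1/3) = 4·L^(-1/3).
Profit maximization for a price taker requires P·MP_L = w: 5·4·L^(-1/3) = 5.
So L^(-1/3) = 0.25, which gives L = 64.

L* = 64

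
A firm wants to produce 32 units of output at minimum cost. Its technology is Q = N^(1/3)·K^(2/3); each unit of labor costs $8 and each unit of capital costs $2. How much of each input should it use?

Cost minimization requires the marginal rate of technical substitution to equal the input-price ratio: MP_N/MP_K = w/r.
Here MP_N/MP_K = (1/3)·(K/N)/(2/3) = 0.5·(K/N). Setting this equal to 8/2 = 4 gives K = 8N.
Substituting into Q = 32: N^(1/3)·(8N)^(2/3) = 32.
Solving, N = 8 and K = 64.

N* = 8, K* = 64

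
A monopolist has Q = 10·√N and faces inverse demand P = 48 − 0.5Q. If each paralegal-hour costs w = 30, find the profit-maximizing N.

N* = 9

Marginal revenue from the inverse demand is MR = 48 − Q.
The marginal product is MP_N = 5·N^(-1/2).
A monopolist hires until marginal revenue product equals the wage: MR·MP_N = w.
At N, Q = 10·√N. Substituting and solving: (48 − 10·√N)·5·N^(-1/2) = 30 gives N = 9.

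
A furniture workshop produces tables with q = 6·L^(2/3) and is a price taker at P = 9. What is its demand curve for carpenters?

MP_L = (2/3)·6·L^(-1/3) = 4·L^(-1/3).
Setting P·MP_L = w: 36·L^(-1/3) = w.
Solving for L: L^(-1/3) = w/36, so L = (36/w)^(3).

L(w) = 46656/w³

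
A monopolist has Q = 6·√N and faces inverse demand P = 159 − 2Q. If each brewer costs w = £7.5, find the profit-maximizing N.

Marginal revenue from the inverse demand is MR = 159 − 4Q.
The marginal product is MP_N = 3·N^(-1/2).
A monopolist hires until marginal revenue product equals the wage: MR·MP_N = w.
At N, Q = 6·√N. Substituting and solving: (159 − 24·√N)·3·N^(-1/2) = 7.5 gives N = 36.

N* = 36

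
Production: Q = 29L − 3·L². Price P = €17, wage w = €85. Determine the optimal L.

L* = 4

The marginal product of L is MP_L = 29 − 6L.
A price-taking firm hires until the value of the marginal product equals the wage: P·MP_L = w, so 17·(29 − 6L) = 85.
Then 29 − 6L = 5, giving L = 4.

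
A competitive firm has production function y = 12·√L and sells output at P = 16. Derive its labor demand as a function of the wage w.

MP_L = (1/2)·12·L^(-1/2) = 6·L^(-1/2).
Setting P·MP_L = w: 96·L^(-1/2) = w.
Solving for L: L^(-1/2) = w/96, so L = (96/w)^(2).

L(w) = 9216/w²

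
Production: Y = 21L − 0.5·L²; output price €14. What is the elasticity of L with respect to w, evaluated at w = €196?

From P·MP_L = w with MP_L = 21 − L, labor demand is L(w) = 21 − w/14.
dL/dw = −1/(14) = -1/14.
At w = 196, L = 7, so ε = (dL/dw)·(w/L) = (-1/14)·(196/7) = -2.

ε = -2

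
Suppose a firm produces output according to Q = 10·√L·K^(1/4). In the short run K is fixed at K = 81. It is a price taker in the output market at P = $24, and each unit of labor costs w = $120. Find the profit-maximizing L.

With K = 81, MP_L = (1/2)·10·L^(-1/2)·81^(1/4) = 15·L^(-1/2).
Profit maximization for a price taker requires P·MP_L = w: 24·15·L^(-1/2) = 120.
So L^(-1/2) = 1/3, which gives L = 9.

L* = 9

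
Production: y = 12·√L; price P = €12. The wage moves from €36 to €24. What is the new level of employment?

L* = 9

From P·MP_L = w with MP_L = 6·L^(-1/2), the labor demand is L(w) = (72/w)^(2).
At w = 36: L = 4. At w = 24: L = 9.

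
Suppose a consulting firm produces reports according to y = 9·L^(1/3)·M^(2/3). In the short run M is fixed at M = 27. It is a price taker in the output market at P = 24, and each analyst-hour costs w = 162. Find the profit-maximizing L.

With M = 27, MP_L = (1/3)·9·L^(-2/3)·27^(2/3) = 27·L^(-2/3).
Profit maximization for a price taker requires P·MP_L = w: 24·27·L^(-2/3) = 162.
So L^(-2/3) = 0.25, which gives L = 8.

L* = 8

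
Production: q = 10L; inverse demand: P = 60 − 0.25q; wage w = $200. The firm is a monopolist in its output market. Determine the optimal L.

L* = 8

Marginal revenue from the inverse demand is MR = 60 − 0.5q.
The marginal product is MP_L = 10.
A monopolist hires until marginal revenue product equals the wage: MR·MP_L = w.
(60 − 5L)·10 = 200, so L = 8.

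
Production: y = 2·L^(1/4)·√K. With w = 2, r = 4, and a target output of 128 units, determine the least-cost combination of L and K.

Cost minimization requires the marginal rate of technical substitution to equal the input-price ratio: MP_L/MP_K = w/r.
Here MP_L/MP_K = (1/4)·(K/L)/(1/2) = 0.5·(K/L). Setting this equal to 2/4 = 0.5 gives K = L.
Substituting into y = 128: 2·L^(1/4)·(L)^(1/2) = 128.
Solving, L = 256 and K = 256.

L* = 256, K* = 256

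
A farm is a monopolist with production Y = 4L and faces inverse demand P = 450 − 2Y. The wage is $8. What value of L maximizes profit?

Marginal revenue from the inverse demand is MR = 450 − 4Y.
The marginal product is MP_L = 4.
A monopolist hires until marginal revenue product equals the wage: MR·MP_L = w.
(450 − 16L)·4 = 8, so L = 28.

L* = 28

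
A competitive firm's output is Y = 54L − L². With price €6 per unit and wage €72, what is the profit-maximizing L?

The marginal product of L is MP_L = 54 − 2L.
A price-taking firm hires until the value of the marginal product equals the wage: P·MP_L = w, so 6·(54 − 2L) = 72.
Then 54 − 2L = 12, giving L = 21.

L* = 21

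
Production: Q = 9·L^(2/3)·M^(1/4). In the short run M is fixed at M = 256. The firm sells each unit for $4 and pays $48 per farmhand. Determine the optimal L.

With M = 256, MP_L = (2/3)·9·L^(-1/3)·256^(1/4) = 24·L^(-1/3).
Profit maximization for a price taker requires P·MP_L = w: 4·24·L^(-1/3) = 48.
So L^(-1/3) = 0.5, which gives L = 8.

L* = 8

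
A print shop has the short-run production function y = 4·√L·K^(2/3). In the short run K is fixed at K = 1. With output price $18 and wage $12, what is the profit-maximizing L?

With K = 1, MP_L = (1/2)·4·L^(-1/2)·1^(2/3) = 2·L^(-1/2).
Profit maximization for a price taker requires P·MP_L = w: 18·2·L^(-1/2) = 12.
So L^(-1/2) = 1/3, which gives L = 9.

L* = 9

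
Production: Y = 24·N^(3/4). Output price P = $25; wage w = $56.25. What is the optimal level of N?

MP_N = (3/4)·24·N^(-1/4) = 18·N^(-1/4).
Profit maximization for a price taker requires P·MP_N = w: 25·18·N^(-1/4) = 56.25.
So N^(-1/4) = 0.125, which gives N = 4096.

N* = 4096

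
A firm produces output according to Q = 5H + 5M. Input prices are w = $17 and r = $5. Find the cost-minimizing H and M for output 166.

The inputs are perfect substitutes, so the firm uses whichever has the lower cost per unit of output.
Cost per unit of output via H is w/5 = 3.4; via M it is r/5 = 1. M is cheaper.
Producing Q = 166 with M alone: H = 0, M = 33.2.

H* = 0, M* = 33.2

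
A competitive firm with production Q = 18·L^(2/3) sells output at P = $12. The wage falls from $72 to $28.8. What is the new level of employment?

From P·MP_L = w with MP_L = 12·L^(-1/3), the labor demand is L(w) = (144/w)^(3).
At w = 72: L = 8. At w = 28.8: L = 125.

L* = 125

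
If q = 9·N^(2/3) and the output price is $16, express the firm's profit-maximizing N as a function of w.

N(w) = 884736/w³

MP_N = (2/3)·9·N^(-1/3) = 6·N^(-1/3).
Setting P·MP_N = w: 96·N^(-1/3) = w.
Solving for N: N^(-1/3) = w/96, so N = (96/w)^(3).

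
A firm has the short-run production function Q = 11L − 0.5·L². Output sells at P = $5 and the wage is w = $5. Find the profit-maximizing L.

The marginal product of L is MP_L = 11 − L.
A price-taking firm hires until the value of the marginal product equals the wage: P·MP_L = w, so 5·(11 − L) = 5.
Then 11 − L = 1, giving L = 10.

L* = 10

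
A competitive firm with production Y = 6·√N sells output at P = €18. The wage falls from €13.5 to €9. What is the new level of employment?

From P·MP_N = w with MP_N = 3·N^(-1/2), the labor demand is N(w) = (54/w)^(2).
At w = 13.5: N = 16. At w = 9: N = 36.

N* = 36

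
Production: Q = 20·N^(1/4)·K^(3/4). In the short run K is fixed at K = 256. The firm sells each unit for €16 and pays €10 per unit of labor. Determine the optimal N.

With K = 256, MP_N = (1/4)·20·N^(-3/4)·256^(3/4) = 320·N^(-3/4).
Profit maximization for a price taker requires P·MP_N = w: 16·320·N^(-3/4) = 10.
So N^(-3/4) = 0.001953125, which gives N = 4096.

N* = 4096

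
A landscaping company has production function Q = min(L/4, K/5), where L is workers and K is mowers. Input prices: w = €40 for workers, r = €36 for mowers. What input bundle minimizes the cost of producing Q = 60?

L* = 240, K* = 300

With a fixed-proportions technology, the cost-minimizing bundle uses no slack in either input: L/4 = K/5 = Q.
So L = 4·60 = 240 and K = 5·60 = 300.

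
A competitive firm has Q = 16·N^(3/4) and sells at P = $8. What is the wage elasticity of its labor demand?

MP_N = (3/4)·16·N^(-1/4), so P·MP_N = w gives 96·N^(-1/4) = w.
Solving, N(w) = (96/w)^(4). This is a constant-elasticity form: N ∝ w^(−4), so ε = −4.

ε = -4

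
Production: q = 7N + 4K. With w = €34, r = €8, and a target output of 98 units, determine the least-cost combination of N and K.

The inputs are perfect substitutes, so the firm uses whichever has the lower cost per unit of output.
Cost per unit of output via N is w/7 = 34/7; via K it is r/4 = 2. K is cheaper.
Producing q = 98 with K alone: N = 0, K = 24.5.

N* = 0, K* = 24.5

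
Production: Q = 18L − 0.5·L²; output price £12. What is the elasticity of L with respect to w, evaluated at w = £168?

ε = -3.5

From P·MP_L = w with MP_L = 18 − L, labor demand is L(w) = 18 − w/12.
dL/dw = −1/(12) = -1/12.
At w = 168, L = 4, so ε = (dL/dw)·(w/L) = (-1/12)·(168/4) = -3.5.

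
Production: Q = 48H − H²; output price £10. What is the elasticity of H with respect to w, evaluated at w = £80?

From P·MP_H = w with MP_H = 48 − 2H, labor demand is H(w) = (48 − w/10)/2.
dH/dw = −1/(20) = -0.05.
At w = 80, H = 20, so ε = (dH/dw)·(w/H) = (-0.05)·(80/20) = -0.2.

ε = -0.2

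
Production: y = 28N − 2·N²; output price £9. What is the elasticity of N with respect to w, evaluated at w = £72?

ε = -0.4

From P·MP_N = w with MP_N = 28 − 4N, labor demand is N(w) = (28 − w/9)/4.
dN/dw = −1/(36) = -1/36.
At w = 72, N = 5, so ε = (dN/dw)·(w/N) = (-1/36)·(72/5) = -0.4.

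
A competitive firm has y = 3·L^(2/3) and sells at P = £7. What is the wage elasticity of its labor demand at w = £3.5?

MP_L = (2/3)·3·L^(-1/3), so P·MP_L = w gives 14·L^(-1/3) = w.
Solving, L(w) = (14/w)^(3). This is a constant-elasticity form: L ∝ w^(−3), so ε = −3.

ε = -3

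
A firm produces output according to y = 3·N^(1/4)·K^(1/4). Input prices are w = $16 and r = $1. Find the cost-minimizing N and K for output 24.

N* = 16, K* = 256

Cost minimization requires the marginal rate of technical substitution to equal the input-price ratio: MP_N/MP_K = w/r.
Here MP_N/MP_K = (1/4)·(K/N)/(1/4) = (K/N). Setting this equal to 16/1 = 16 gives K = 16N.
Substituting into y = 24: 3·N^(1/4)·(16N)^(1/4) = 24.
Solving, N = 16 and K = 256.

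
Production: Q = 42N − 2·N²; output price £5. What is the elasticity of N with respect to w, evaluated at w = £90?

ε = -0.75

From P·MP_N = w with MP_N = 42 − 4N, labor demand is N(w) = (42 − w/5)/4.
dN/dw = −1/(20) = -0.05.
At w = 90, N = 6, so ε = (dN/dw)·(w/N) = (-0.05)·(90/6) = -0.75.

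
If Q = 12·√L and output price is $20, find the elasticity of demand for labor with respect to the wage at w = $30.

ε = -2

MP_L = (1/2)·12·L^(-1/2), so P·MP_L = w gives 120·L^(-1/2) = w.
Solving, L(w) = (120/w)^(2). This is a constant-elasticity form: L ∝ w^(−2), so ε = −2.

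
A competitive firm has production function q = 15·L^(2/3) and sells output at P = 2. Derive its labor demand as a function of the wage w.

MP_L = (2/3)·15·L^(-1/3) = 10·L^(-1/3).
Setting P·MP_L = w: 20·L^(-1/3) = w.
Solving for L: L^(-1/3) = w/20, so L = (20/w)^(3).

L(w) = 8000/w³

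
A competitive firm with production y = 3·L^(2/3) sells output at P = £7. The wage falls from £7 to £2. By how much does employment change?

ΔL = 335

From P·MP_L = w with MP_L = 2·L^(-1/3), the labor demand is L(w) = (14/w)^(3).
At w = 7: L = 8. At w = 2: L = 343.
ΔL = 343 − 8 = 335.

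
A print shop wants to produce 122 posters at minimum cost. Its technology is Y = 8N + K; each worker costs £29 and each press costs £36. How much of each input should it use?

The inputs are perfect substitutes, so the firm uses whichever has the lower cost per unit of output.
Cost per unit of output via N is 3.625; via K it is 36. N is cheaper.
Producing Y = 122 with N alone: N = 15.25, K = 0.

N* = 15.25, K* = 0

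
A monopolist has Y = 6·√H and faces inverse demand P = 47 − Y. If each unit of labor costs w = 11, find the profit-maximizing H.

Marginal revenue from the inverse demand is MR = 47 − 2Y.
The marginal product is MP_H = 3·H^(-1/2).
A monopolist hires until marginal revenue product equals the wage: MR·MP_H = w.
At H, Y = 6·√H. Substituting and solving: (47 − 12·√H)·3·H^(-1/2) = 11 gives H = 9.

H* = 9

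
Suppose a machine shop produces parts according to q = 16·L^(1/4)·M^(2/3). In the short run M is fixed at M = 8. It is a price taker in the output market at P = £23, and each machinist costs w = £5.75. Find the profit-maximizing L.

With M = 8, MP_L = (1/4)·16·L^(-3/4)·8^(2/3) = 16·L^(-3/4).
Profit maximization for a price taker requires P·MP_L = w: 23·16·L^(-3/4) = 5.75.
So L^(-3/4) = 0.015625, which gives L = 256.

L* = 256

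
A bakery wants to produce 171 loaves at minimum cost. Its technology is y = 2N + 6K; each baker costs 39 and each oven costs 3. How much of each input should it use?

N* = 0, K* = 28.5

The inputs are perfect substitutes, so the firm uses whichever has the lower cost per unit of output.
Cost per unit of output via N is w/2 = 19.5; via K it is r/6 = 0.5. K is cheaper.
Producing y = 171 with K alone: N = 0, K = 28.5.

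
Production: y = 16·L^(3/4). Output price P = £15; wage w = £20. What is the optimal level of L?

MP_L = (3/4)·16·L^(-1/4) = 12·L^(-1/4).
Profit maximization for a price taker requires P·MP_L = w: 15·12·L^(-1/4) = 20.
So L^(-1/4) = 1/9, which gives L = 6561.

L* = 6561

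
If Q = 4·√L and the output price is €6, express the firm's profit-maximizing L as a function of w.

L(w) = 144/w²

MP_L = (1/2)·4·L^(-1/2) = 2·L^(-1/2).
Setting P·MP_L = w: 12·L^(-1/2) = w.
Solving for L: L^(-1/2) = w/12, so L = (12/w)^(2).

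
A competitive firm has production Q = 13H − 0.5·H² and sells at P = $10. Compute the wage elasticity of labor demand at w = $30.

ε = -0.3

From P·MP_H = w with MP_H = 13 − H, labor demand is H(w) = 13 − w/10.
dH/dw = −1/(10) = -0.1.
At w = 30, H = 10, so ε = (dH/dw)·(w/H) = (-0.1)·(30/10) = -0.3.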